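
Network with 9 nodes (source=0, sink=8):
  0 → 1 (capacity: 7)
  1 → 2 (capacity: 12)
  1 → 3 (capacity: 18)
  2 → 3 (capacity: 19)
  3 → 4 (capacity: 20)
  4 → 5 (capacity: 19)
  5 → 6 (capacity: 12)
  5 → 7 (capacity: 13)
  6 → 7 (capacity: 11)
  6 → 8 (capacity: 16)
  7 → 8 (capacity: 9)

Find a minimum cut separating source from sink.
Min cut value = 7, edges: (0,1)

Min cut value: 7
Partition: S = [0], T = [1, 2, 3, 4, 5, 6, 7, 8]
Cut edges: (0,1)

By max-flow min-cut theorem, max flow = min cut = 7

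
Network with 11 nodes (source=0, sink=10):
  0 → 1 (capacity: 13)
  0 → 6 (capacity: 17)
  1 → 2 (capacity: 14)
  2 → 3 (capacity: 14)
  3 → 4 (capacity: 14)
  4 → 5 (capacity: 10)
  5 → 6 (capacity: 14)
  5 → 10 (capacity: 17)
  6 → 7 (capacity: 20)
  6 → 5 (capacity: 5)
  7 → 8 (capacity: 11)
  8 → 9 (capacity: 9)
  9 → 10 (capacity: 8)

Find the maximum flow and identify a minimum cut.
Max flow = 23, Min cut edges: (4,5), (6,5), (9,10)

Maximum flow: 23
Minimum cut: (4,5), (6,5), (9,10)
Partition: S = [0, 1, 2, 3, 4, 6, 7, 8, 9], T = [5, 10]

Max-flow min-cut theorem verified: both equal 23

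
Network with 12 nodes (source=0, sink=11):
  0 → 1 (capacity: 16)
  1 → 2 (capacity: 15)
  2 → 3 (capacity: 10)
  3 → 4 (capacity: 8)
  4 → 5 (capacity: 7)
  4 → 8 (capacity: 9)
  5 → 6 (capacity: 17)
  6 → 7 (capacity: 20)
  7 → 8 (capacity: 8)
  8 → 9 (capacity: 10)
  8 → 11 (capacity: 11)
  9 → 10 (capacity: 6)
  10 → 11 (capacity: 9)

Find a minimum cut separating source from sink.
Min cut value = 8, edges: (3,4)

Min cut value: 8
Partition: S = [0, 1, 2, 3], T = [4, 5, 6, 7, 8, 9, 10, 11]
Cut edges: (3,4)

By max-flow min-cut theorem, max flow = min cut = 8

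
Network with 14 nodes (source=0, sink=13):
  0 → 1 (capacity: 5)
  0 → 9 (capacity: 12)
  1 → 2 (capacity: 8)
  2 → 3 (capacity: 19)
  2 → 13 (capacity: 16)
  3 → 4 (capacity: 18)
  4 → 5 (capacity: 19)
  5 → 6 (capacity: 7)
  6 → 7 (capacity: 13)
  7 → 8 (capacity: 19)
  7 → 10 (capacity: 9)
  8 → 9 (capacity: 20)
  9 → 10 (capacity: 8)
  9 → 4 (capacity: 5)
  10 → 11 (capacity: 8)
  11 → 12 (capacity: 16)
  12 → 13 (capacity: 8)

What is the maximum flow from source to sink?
Maximum flow = 13

Max flow: 13

Flow assignment:
  0 → 1: 5/5
  0 → 9: 8/12
  1 → 2: 5/8
  2 → 13: 5/16
  4 → 5: 4/19
  5 → 6: 4/7
  6 → 7: 4/13
  7 → 10: 4/9
  9 → 10: 4/8
  9 → 4: 4/5
  10 → 11: 8/8
  11 → 12: 8/16
  12 → 13: 8/8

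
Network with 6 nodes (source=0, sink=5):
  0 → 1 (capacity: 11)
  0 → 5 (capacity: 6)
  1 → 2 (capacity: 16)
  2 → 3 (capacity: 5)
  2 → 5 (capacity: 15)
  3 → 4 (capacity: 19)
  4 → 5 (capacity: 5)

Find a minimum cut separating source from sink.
Min cut value = 17, edges: (0,1), (0,5)

Min cut value: 17
Partition: S = [0], T = [1, 2, 3, 4, 5]
Cut edges: (0,1), (0,5)

By max-flow min-cut theorem, max flow = min cut = 17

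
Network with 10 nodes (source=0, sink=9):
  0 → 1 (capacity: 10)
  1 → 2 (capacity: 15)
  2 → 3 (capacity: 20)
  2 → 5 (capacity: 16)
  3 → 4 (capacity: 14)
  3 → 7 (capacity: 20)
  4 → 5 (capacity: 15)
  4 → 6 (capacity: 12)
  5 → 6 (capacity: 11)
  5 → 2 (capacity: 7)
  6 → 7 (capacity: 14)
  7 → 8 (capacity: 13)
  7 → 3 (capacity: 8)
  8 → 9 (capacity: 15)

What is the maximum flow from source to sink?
Maximum flow = 10

Max flow: 10

Flow assignment:
  0 → 1: 10/10
  1 → 2: 10/15
  2 → 3: 10/20
  3 → 7: 10/20
  7 → 8: 10/13
  8 → 9: 10/15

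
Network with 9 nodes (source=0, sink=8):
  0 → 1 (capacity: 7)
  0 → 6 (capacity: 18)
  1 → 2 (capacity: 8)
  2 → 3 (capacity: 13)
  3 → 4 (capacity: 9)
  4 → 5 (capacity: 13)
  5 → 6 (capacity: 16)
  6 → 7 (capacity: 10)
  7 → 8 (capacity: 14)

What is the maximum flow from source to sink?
Maximum flow = 10

Max flow: 10

Flow assignment:
  0 → 1: 7/7
  0 → 6: 3/18
  1 → 2: 7/8
  2 → 3: 7/13
  3 → 4: 7/9
  4 → 5: 7/13
  5 → 6: 7/16
  6 → 7: 10/10
  7 → 8: 10/14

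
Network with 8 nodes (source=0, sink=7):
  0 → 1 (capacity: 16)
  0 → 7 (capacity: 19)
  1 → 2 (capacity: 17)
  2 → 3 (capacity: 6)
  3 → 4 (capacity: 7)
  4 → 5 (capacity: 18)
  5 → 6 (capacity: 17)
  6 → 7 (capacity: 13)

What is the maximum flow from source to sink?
Maximum flow = 25

Max flow: 25

Flow assignment:
  0 → 1: 6/16
  0 → 7: 19/19
  1 → 2: 6/17
  2 → 3: 6/6
  3 → 4: 6/7
  4 → 5: 6/18
  5 → 6: 6/17
  6 → 7: 6/13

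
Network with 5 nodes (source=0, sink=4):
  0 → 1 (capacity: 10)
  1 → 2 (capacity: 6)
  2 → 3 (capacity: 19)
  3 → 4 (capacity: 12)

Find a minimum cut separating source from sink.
Min cut value = 6, edges: (1,2)

Min cut value: 6
Partition: S = [0, 1], T = [2, 3, 4]
Cut edges: (1,2)

By max-flow min-cut theorem, max flow = min cut = 6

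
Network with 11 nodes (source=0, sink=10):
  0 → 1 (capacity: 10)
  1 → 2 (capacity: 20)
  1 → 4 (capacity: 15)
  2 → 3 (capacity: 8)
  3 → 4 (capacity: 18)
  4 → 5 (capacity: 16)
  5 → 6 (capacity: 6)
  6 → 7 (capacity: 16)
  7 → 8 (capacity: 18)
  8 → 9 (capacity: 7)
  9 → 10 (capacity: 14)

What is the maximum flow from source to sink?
Maximum flow = 6

Max flow: 6

Flow assignment:
  0 → 1: 6/10
  1 → 4: 6/15
  4 → 5: 6/16
  5 → 6: 6/6
  6 → 7: 6/16
  7 → 8: 6/18
  8 → 9: 6/7
  9 → 10: 6/14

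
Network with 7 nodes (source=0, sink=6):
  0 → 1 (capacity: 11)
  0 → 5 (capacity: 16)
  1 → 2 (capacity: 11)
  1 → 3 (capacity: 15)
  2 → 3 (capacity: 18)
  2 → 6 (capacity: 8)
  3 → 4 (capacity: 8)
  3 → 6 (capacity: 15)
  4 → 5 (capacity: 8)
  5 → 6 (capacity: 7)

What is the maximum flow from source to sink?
Maximum flow = 18

Max flow: 18

Flow assignment:
  0 → 1: 11/11
  0 → 5: 7/16
  1 → 2: 11/11
  2 → 3: 3/18
  2 → 6: 8/8
  3 → 6: 3/15
  5 → 6: 7/7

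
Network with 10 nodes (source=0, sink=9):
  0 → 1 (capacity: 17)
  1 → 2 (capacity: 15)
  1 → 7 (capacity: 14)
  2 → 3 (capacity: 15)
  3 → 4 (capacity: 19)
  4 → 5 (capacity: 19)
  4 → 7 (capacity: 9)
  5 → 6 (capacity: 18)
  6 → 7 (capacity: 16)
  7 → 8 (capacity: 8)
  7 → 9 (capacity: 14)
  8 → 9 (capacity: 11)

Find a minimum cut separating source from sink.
Min cut value = 17, edges: (0,1)

Min cut value: 17
Partition: S = [0], T = [1, 2, 3, 4, 5, 6, 7, 8, 9]
Cut edges: (0,1)

By max-flow min-cut theorem, max flow = min cut = 17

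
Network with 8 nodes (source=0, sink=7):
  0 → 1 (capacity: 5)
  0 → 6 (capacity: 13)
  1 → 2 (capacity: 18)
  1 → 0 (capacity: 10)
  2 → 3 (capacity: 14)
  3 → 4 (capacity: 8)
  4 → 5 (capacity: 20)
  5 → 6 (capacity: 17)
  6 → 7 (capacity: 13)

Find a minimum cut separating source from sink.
Min cut value = 13, edges: (6,7)

Min cut value: 13
Partition: S = [0, 1, 2, 3, 4, 5, 6], T = [7]
Cut edges: (6,7)

By max-flow min-cut theorem, max flow = min cut = 13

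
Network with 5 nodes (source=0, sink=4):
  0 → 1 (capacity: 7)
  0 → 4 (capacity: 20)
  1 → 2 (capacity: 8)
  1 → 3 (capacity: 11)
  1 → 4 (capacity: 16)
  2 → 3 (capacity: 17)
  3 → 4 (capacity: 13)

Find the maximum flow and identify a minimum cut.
Max flow = 27, Min cut edges: (0,1), (0,4)

Maximum flow: 27
Minimum cut: (0,1), (0,4)
Partition: S = [0], T = [1, 2, 3, 4]

Max-flow min-cut theorem verified: both equal 27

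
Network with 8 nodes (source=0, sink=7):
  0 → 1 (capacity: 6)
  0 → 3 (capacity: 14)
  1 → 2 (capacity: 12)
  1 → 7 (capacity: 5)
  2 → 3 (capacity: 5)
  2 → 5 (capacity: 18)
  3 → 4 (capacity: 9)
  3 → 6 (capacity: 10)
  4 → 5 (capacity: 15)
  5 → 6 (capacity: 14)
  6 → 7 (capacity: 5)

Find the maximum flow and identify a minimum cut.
Max flow = 10, Min cut edges: (1,7), (6,7)

Maximum flow: 10
Minimum cut: (1,7), (6,7)
Partition: S = [0, 1, 2, 3, 4, 5, 6], T = [7]

Max-flow min-cut theorem verified: both equal 10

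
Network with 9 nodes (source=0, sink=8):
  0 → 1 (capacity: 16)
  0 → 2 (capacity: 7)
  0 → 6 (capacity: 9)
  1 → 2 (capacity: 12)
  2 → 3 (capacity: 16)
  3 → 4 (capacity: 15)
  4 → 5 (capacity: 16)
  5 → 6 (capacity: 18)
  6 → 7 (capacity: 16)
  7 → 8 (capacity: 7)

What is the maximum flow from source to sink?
Maximum flow = 7

Max flow: 7

Flow assignment:
  0 → 1: 7/16
  1 → 2: 7/12
  2 → 3: 7/16
  3 → 4: 7/15
  4 → 5: 7/16
  5 → 6: 7/18
  6 → 7: 7/16
  7 → 8: 7/7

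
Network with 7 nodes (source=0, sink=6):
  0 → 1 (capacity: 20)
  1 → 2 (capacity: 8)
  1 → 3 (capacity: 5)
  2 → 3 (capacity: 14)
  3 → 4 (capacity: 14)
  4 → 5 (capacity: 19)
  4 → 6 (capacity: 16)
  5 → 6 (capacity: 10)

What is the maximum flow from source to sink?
Maximum flow = 13

Max flow: 13

Flow assignment:
  0 → 1: 13/20
  1 → 2: 8/8
  1 → 3: 5/5
  2 → 3: 8/14
  3 → 4: 13/14
  4 → 6: 13/16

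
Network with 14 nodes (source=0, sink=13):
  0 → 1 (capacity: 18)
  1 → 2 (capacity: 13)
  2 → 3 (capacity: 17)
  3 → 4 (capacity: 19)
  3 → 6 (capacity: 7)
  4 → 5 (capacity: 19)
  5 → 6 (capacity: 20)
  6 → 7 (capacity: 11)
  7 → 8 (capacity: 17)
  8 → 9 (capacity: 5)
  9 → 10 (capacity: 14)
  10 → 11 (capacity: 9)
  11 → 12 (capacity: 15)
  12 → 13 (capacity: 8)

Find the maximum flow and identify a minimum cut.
Max flow = 5, Min cut edges: (8,9)

Maximum flow: 5
Minimum cut: (8,9)
Partition: S = [0, 1, 2, 3, 4, 5, 6, 7, 8], T = [9, 10, 11, 12, 13]

Max-flow min-cut theorem verified: both equal 5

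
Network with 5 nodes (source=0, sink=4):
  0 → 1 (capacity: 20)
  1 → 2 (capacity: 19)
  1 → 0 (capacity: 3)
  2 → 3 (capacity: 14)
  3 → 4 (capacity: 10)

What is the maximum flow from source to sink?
Maximum flow = 10

Max flow: 10

Flow assignment:
  0 → 1: 10/20
  1 → 2: 10/19
  2 → 3: 10/14
  3 → 4: 10/10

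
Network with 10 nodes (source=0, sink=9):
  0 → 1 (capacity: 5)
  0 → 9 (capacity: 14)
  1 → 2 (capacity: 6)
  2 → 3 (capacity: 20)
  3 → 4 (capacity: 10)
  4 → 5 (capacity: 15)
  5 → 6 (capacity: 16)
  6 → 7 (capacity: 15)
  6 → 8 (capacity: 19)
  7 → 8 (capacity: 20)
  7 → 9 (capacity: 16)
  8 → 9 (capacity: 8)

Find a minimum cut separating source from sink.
Min cut value = 19, edges: (0,1), (0,9)

Min cut value: 19
Partition: S = [0], T = [1, 2, 3, 4, 5, 6, 7, 8, 9]
Cut edges: (0,1), (0,9)

By max-flow min-cut theorem, max flow = min cut = 19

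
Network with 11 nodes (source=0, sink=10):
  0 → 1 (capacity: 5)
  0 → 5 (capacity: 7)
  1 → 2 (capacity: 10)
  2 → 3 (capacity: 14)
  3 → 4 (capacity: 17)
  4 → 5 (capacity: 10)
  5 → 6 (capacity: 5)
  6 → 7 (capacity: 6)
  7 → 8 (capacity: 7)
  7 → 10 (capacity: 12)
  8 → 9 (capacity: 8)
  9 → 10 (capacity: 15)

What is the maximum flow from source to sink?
Maximum flow = 5

Max flow: 5

Flow assignment:
  0 → 1: 5/5
  1 → 2: 5/10
  2 → 3: 5/14
  3 → 4: 5/17
  4 → 5: 5/10
  5 → 6: 5/5
  6 → 7: 5/6
  7 → 10: 5/12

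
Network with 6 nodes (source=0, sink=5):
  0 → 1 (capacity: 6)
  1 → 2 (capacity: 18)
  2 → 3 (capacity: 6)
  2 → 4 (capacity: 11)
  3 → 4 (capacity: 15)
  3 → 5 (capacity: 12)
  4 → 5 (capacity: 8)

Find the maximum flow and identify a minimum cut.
Max flow = 6, Min cut edges: (0,1)

Maximum flow: 6
Minimum cut: (0,1)
Partition: S = [0], T = [1, 2, 3, 4, 5]

Max-flow min-cut theorem verified: both equal 6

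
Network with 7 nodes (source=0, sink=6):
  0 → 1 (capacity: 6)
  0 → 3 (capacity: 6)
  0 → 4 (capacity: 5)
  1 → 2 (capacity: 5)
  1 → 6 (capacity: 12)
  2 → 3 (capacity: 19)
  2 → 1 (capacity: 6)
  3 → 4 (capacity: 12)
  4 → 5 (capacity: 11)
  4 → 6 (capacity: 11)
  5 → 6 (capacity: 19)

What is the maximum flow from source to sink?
Maximum flow = 17

Max flow: 17

Flow assignment:
  0 → 1: 6/6
  0 → 3: 6/6
  0 → 4: 5/5
  1 → 6: 6/12
  3 → 4: 6/12
  4 → 6: 11/11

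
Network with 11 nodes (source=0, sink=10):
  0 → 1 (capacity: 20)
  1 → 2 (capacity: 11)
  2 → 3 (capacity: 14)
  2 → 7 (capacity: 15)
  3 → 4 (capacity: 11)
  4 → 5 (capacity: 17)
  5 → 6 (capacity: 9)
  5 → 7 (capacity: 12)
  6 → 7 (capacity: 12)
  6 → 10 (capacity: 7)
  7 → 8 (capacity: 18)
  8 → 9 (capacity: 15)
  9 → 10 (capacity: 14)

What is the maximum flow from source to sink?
Maximum flow = 11

Max flow: 11

Flow assignment:
  0 → 1: 11/20
  1 → 2: 11/11
  2 → 7: 11/15
  7 → 8: 11/18
  8 → 9: 11/15
  9 → 10: 11/14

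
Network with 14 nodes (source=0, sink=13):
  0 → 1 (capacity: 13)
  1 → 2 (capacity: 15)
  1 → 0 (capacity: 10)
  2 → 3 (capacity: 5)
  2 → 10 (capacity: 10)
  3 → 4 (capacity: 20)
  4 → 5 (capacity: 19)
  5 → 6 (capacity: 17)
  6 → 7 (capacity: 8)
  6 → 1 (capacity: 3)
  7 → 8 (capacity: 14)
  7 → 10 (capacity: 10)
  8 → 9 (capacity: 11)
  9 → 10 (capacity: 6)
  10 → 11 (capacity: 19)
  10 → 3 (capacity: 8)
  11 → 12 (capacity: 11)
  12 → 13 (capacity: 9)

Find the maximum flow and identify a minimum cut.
Max flow = 9, Min cut edges: (12,13)

Maximum flow: 9
Minimum cut: (12,13)
Partition: S = [0, 1, 2, 3, 4, 5, 6, 7, 8, 9, 10, 11, 12], T = [13]

Max-flow min-cut theorem verified: both equal 9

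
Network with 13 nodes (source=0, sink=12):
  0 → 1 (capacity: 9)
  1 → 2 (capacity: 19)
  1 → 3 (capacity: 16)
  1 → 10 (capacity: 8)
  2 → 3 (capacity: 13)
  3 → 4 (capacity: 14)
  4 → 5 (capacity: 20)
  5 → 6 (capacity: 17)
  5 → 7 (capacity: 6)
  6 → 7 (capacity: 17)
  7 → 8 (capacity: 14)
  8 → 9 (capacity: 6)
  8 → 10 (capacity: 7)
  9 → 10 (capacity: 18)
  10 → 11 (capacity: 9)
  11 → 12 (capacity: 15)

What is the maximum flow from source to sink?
Maximum flow = 9

Max flow: 9

Flow assignment:
  0 → 1: 9/9
  1 → 3: 1/16
  1 → 10: 8/8
  3 → 4: 1/14
  4 → 5: 1/20
  5 → 7: 1/6
  7 → 8: 1/14
  8 → 10: 1/7
  10 → 11: 9/9
  11 → 12: 9/15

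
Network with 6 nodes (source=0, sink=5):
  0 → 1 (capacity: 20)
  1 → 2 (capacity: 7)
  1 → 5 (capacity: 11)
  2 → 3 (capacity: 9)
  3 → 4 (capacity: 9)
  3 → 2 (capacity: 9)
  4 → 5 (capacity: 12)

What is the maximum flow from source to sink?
Maximum flow = 18

Max flow: 18

Flow assignment:
  0 → 1: 18/20
  1 → 2: 7/7
  1 → 5: 11/11
  2 → 3: 7/9
  3 → 4: 7/9
  4 → 5: 7/12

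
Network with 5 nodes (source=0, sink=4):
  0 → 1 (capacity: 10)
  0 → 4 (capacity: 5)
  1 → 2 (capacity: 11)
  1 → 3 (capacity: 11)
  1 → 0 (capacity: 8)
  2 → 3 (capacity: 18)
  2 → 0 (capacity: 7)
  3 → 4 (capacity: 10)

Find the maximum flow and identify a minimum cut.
Max flow = 15, Min cut edges: (0,4), (3,4)

Maximum flow: 15
Minimum cut: (0,4), (3,4)
Partition: S = [0, 1, 2, 3], T = [4]

Max-flow min-cut theorem verified: both equal 15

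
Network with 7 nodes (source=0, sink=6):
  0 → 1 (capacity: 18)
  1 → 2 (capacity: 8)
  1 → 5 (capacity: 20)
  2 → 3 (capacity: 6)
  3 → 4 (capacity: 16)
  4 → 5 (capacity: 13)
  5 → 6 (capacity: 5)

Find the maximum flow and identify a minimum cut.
Max flow = 5, Min cut edges: (5,6)

Maximum flow: 5
Minimum cut: (5,6)
Partition: S = [0, 1, 2, 3, 4, 5], T = [6]

Max-flow min-cut theorem verified: both equal 5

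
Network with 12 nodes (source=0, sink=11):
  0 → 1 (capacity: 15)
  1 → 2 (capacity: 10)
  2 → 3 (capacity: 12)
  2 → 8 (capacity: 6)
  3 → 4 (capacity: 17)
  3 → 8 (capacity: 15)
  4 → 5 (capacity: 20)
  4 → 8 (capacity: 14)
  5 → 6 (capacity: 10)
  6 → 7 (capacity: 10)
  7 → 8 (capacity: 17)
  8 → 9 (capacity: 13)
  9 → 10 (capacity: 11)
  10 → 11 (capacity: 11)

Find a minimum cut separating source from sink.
Min cut value = 10, edges: (1,2)

Min cut value: 10
Partition: S = [0, 1], T = [2, 3, 4, 5, 6, 7, 8, 9, 10, 11]
Cut edges: (1,2)

By max-flow min-cut theorem, max flow = min cut = 10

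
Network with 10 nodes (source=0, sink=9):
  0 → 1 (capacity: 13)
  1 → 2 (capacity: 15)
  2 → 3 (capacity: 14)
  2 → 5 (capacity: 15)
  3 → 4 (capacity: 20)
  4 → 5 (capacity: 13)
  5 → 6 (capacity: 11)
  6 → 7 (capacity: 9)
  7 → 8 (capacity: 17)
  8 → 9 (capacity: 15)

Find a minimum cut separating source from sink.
Min cut value = 9, edges: (6,7)

Min cut value: 9
Partition: S = [0, 1, 2, 3, 4, 5, 6], T = [7, 8, 9]
Cut edges: (6,7)

By max-flow min-cut theorem, max flow = min cut = 9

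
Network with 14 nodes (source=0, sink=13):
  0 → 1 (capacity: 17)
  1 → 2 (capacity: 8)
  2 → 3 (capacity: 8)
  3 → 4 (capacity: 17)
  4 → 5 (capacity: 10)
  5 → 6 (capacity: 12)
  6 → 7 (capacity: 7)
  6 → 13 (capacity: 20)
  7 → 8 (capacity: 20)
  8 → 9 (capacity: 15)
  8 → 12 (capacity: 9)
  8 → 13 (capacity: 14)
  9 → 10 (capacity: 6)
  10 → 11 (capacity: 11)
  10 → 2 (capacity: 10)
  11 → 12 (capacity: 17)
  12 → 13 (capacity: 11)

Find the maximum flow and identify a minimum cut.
Max flow = 8, Min cut edges: (2,3)

Maximum flow: 8
Minimum cut: (2,3)
Partition: S = [0, 1, 2], T = [3, 4, 5, 6, 7, 8, 9, 10, 11, 12, 13]

Max-flow min-cut theorem verified: both equal 8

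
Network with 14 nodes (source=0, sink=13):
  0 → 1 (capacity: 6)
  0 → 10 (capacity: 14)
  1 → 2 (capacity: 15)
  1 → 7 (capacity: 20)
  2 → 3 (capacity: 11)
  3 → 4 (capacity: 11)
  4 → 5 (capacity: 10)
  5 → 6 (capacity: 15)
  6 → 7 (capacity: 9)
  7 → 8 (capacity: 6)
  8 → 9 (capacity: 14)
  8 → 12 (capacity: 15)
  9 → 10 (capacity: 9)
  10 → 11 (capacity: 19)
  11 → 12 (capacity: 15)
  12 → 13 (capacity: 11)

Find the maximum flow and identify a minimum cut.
Max flow = 11, Min cut edges: (12,13)

Maximum flow: 11
Minimum cut: (12,13)
Partition: S = [0, 1, 2, 3, 4, 5, 6, 7, 8, 9, 10, 11, 12], T = [13]

Max-flow min-cut theorem verified: both equal 11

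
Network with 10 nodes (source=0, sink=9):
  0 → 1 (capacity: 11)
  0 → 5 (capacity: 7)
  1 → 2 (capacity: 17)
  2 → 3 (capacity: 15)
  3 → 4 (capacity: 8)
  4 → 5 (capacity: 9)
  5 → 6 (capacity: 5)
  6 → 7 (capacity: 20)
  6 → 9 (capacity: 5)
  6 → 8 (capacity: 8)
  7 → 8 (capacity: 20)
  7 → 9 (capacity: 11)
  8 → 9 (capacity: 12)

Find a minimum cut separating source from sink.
Min cut value = 5, edges: (5,6)

Min cut value: 5
Partition: S = [0, 1, 2, 3, 4, 5], T = [6, 7, 8, 9]
Cut edges: (5,6)

By max-flow min-cut theorem, max flow = min cut = 5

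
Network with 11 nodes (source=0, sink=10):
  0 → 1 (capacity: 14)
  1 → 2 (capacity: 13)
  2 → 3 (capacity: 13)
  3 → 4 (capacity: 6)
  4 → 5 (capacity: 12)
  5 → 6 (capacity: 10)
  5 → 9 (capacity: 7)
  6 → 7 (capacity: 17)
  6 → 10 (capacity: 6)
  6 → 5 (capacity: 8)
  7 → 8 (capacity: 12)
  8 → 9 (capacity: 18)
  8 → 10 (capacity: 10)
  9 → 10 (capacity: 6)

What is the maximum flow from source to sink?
Maximum flow = 6

Max flow: 6

Flow assignment:
  0 → 1: 6/14
  1 → 2: 6/13
  2 → 3: 6/13
  3 → 4: 6/6
  4 → 5: 6/12
  5 → 6: 6/10
  6 → 10: 6/6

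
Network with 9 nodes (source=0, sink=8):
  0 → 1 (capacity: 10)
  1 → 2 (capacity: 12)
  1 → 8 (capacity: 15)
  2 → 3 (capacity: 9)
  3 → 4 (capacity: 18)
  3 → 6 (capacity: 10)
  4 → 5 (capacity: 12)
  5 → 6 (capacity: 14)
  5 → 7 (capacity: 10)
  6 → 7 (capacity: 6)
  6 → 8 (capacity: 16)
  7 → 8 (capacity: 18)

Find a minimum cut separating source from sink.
Min cut value = 10, edges: (0,1)

Min cut value: 10
Partition: S = [0], T = [1, 2, 3, 4, 5, 6, 7, 8]
Cut edges: (0,1)

By max-flow min-cut theorem, max flow = min cut = 10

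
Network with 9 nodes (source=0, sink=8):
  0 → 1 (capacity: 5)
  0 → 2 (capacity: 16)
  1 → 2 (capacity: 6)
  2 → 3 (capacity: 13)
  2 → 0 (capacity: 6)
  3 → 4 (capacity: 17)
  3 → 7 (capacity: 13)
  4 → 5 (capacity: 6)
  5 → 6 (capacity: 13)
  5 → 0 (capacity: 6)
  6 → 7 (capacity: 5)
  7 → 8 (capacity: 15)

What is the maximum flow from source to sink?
Maximum flow = 13

Max flow: 13

Flow assignment:
  0 → 2: 13/16
  2 → 3: 13/13
  3 → 7: 13/13
  7 → 8: 13/15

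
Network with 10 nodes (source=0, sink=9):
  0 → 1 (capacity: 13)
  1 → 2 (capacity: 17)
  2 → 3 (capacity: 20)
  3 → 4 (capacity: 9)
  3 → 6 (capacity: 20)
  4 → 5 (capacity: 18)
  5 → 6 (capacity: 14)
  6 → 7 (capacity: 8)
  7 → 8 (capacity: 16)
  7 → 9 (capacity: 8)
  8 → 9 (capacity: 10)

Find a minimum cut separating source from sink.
Min cut value = 8, edges: (6,7)

Min cut value: 8
Partition: S = [0, 1, 2, 3, 4, 5, 6], T = [7, 8, 9]
Cut edges: (6,7)

By max-flow min-cut theorem, max flow = min cut = 8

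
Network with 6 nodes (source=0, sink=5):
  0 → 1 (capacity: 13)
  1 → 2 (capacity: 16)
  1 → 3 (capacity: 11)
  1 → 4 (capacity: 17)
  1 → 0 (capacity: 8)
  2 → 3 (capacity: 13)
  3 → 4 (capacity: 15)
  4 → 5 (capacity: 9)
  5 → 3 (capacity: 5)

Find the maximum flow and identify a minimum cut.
Max flow = 9, Min cut edges: (4,5)

Maximum flow: 9
Minimum cut: (4,5)
Partition: S = [0, 1, 2, 3, 4], T = [5]

Max-flow min-cut theorem verified: both equal 9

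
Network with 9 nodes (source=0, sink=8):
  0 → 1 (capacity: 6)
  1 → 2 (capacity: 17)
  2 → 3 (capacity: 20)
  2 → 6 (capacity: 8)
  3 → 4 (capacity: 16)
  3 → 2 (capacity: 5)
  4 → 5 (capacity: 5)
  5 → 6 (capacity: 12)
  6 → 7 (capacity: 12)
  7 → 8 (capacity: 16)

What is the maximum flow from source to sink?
Maximum flow = 6

Max flow: 6

Flow assignment:
  0 → 1: 6/6
  1 → 2: 6/17
  2 → 6: 6/8
  6 → 7: 6/12
  7 → 8: 6/16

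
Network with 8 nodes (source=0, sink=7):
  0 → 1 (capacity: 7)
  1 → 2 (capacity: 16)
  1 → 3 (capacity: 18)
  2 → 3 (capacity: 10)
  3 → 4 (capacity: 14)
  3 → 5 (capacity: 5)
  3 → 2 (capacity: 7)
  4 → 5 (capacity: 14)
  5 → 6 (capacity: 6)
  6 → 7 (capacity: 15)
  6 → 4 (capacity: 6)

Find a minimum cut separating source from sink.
Min cut value = 6, edges: (5,6)

Min cut value: 6
Partition: S = [0, 1, 2, 3, 4, 5], T = [6, 7]
Cut edges: (5,6)

By max-flow min-cut theorem, max flow = min cut = 6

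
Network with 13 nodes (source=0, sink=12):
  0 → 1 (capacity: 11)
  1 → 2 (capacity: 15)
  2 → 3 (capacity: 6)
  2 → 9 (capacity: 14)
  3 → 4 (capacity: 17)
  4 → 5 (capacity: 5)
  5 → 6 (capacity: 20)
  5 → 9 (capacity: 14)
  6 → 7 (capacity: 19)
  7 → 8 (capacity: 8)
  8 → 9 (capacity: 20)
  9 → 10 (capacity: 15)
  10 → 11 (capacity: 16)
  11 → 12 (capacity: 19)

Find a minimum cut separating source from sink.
Min cut value = 11, edges: (0,1)

Min cut value: 11
Partition: S = [0], T = [1, 2, 3, 4, 5, 6, 7, 8, 9, 10, 11, 12]
Cut edges: (0,1)

By max-flow min-cut theorem, max flow = min cut = 11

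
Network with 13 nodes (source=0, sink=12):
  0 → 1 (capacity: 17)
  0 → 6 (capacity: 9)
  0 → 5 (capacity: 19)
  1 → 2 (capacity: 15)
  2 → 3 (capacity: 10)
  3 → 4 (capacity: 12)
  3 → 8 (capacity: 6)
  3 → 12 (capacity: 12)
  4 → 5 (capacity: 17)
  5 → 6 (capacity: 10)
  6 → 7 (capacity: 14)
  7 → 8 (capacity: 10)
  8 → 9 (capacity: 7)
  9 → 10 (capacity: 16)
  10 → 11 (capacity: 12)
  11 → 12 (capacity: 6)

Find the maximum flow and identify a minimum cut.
Max flow = 16, Min cut edges: (2,3), (11,12)

Maximum flow: 16
Minimum cut: (2,3), (11,12)
Partition: S = [0, 1, 2, 4, 5, 6, 7, 8, 9, 10, 11], T = [3, 12]

Max-flow min-cut theorem verified: both equal 16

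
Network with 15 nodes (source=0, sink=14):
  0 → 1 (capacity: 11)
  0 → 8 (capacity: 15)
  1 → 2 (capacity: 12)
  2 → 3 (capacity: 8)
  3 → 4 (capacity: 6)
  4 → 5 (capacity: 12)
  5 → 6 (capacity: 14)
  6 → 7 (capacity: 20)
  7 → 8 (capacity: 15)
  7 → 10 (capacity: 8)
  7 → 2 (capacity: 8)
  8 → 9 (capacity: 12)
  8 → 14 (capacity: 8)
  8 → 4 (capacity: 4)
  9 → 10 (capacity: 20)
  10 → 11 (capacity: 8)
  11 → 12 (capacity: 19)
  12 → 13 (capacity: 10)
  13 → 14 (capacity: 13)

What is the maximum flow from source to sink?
Maximum flow = 16

Max flow: 16

Flow assignment:
  0 → 1: 6/11
  0 → 8: 10/15
  1 → 2: 6/12
  2 → 3: 6/8
  3 → 4: 6/6
  4 → 5: 6/12
  5 → 6: 6/14
  6 → 7: 6/20
  7 → 8: 5/15
  7 → 10: 1/8
  8 → 9: 7/12
  8 → 14: 8/8
  9 → 10: 7/20
  10 → 11: 8/8
  11 → 12: 8/19
  12 → 13: 8/10
  13 → 14: 8/13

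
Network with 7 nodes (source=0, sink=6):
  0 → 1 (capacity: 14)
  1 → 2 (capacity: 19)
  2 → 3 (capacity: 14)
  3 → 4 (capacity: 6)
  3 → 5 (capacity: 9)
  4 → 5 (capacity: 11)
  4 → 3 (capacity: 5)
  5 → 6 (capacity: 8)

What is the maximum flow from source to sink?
Maximum flow = 8

Max flow: 8

Flow assignment:
  0 → 1: 8/14
  1 → 2: 8/19
  2 → 3: 8/14
  3 → 5: 8/9
  5 → 6: 8/8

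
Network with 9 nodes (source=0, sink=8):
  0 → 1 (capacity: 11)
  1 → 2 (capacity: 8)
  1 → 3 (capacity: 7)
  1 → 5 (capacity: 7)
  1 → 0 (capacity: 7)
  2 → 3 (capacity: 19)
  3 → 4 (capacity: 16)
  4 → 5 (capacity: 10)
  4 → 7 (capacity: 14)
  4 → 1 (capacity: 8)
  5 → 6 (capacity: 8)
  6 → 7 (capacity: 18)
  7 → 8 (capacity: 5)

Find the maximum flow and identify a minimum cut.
Max flow = 5, Min cut edges: (7,8)

Maximum flow: 5
Minimum cut: (7,8)
Partition: S = [0, 1, 2, 3, 4, 5, 6, 7], T = [8]

Max-flow min-cut theorem verified: both equal 5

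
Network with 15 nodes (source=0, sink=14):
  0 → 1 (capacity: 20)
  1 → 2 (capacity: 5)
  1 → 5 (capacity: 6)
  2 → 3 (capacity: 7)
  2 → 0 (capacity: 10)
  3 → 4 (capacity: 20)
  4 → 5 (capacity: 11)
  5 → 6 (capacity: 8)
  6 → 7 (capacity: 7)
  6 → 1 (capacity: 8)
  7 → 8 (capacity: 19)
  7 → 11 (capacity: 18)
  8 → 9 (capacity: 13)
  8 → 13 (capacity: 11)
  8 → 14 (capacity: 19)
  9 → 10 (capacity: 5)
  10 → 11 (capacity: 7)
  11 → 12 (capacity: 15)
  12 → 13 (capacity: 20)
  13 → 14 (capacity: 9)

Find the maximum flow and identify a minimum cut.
Max flow = 7, Min cut edges: (6,7)

Maximum flow: 7
Minimum cut: (6,7)
Partition: S = [0, 1, 2, 3, 4, 5, 6], T = [7, 8, 9, 10, 11, 12, 13, 14]

Max-flow min-cut theorem verified: both equal 7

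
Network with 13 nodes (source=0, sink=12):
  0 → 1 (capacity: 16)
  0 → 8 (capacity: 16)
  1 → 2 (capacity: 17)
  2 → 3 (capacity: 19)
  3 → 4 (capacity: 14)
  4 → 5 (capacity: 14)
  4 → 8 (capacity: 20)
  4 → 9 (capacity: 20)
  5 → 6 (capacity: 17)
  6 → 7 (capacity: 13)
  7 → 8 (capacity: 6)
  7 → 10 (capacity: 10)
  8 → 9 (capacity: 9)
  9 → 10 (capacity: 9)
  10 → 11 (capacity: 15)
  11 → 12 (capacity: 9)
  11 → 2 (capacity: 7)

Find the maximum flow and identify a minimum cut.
Max flow = 9, Min cut edges: (11,12)

Maximum flow: 9
Minimum cut: (11,12)
Partition: S = [0, 1, 2, 3, 4, 5, 6, 7, 8, 9, 10, 11], T = [12]

Max-flow min-cut theorem verified: both equal 9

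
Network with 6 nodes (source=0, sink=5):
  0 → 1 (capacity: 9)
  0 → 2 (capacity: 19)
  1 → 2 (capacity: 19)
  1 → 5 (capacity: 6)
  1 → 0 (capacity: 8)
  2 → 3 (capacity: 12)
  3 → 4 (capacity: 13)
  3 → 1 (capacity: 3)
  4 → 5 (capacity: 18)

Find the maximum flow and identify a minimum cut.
Max flow = 18, Min cut edges: (1,5), (2,3)

Maximum flow: 18
Minimum cut: (1,5), (2,3)
Partition: S = [0, 1, 2], T = [3, 4, 5]

Max-flow min-cut theorem verified: both equal 18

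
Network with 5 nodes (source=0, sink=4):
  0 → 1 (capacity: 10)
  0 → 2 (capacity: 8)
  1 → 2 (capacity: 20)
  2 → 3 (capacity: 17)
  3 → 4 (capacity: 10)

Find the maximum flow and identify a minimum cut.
Max flow = 10, Min cut edges: (3,4)

Maximum flow: 10
Minimum cut: (3,4)
Partition: S = [0, 1, 2, 3], T = [4]

Max-flow min-cut theorem verified: both equal 10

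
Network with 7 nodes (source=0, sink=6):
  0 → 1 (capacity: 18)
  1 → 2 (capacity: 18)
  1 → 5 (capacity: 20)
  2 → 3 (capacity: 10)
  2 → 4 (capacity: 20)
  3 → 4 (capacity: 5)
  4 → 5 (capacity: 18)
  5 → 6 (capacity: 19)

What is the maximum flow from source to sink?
Maximum flow = 18

Max flow: 18

Flow assignment:
  0 → 1: 18/18
  1 → 5: 18/20
  5 → 6: 18/19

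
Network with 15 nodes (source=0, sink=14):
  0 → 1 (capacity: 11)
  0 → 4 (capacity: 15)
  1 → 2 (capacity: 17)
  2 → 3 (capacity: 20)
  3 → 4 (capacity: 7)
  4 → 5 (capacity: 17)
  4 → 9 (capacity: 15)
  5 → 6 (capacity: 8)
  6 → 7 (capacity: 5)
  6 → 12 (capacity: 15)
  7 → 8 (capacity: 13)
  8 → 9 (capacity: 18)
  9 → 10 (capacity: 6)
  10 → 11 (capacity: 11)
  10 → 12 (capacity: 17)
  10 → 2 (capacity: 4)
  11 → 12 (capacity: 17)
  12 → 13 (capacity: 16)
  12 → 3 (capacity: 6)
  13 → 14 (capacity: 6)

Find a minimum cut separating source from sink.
Min cut value = 6, edges: (13,14)

Min cut value: 6
Partition: S = [0, 1, 2, 3, 4, 5, 6, 7, 8, 9, 10, 11, 12, 13], T = [14]
Cut edges: (13,14)

By max-flow min-cut theorem, max flow = min cut = 6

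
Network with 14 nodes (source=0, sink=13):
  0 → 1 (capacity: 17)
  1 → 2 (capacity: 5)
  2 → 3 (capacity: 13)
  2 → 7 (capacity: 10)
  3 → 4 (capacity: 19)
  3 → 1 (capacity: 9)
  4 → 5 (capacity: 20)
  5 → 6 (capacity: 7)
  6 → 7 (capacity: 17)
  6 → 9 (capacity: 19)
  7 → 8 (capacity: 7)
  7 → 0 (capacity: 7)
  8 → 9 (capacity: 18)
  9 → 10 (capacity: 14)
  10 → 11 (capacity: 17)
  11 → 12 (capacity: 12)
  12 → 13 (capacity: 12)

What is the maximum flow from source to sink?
Maximum flow = 5

Max flow: 5

Flow assignment:
  0 → 1: 5/17
  1 → 2: 5/5
  2 → 7: 5/10
  7 → 8: 5/7
  8 → 9: 5/18
  9 → 10: 5/14
  10 → 11: 5/17
  11 → 12: 5/12
  12 → 13: 5/12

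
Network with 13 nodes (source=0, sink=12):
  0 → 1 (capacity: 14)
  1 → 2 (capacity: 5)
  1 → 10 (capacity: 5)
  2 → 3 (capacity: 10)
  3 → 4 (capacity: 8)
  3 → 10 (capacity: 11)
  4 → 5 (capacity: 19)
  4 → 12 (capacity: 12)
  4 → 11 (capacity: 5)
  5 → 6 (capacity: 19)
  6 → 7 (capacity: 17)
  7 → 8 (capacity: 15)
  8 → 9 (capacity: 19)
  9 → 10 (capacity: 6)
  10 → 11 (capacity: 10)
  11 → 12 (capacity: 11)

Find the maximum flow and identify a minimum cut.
Max flow = 10, Min cut edges: (1,2), (1,10)

Maximum flow: 10
Minimum cut: (1,2), (1,10)
Partition: S = [0, 1], T = [2, 3, 4, 5, 6, 7, 8, 9, 10, 11, 12]

Max-flow min-cut theorem verified: both equal 10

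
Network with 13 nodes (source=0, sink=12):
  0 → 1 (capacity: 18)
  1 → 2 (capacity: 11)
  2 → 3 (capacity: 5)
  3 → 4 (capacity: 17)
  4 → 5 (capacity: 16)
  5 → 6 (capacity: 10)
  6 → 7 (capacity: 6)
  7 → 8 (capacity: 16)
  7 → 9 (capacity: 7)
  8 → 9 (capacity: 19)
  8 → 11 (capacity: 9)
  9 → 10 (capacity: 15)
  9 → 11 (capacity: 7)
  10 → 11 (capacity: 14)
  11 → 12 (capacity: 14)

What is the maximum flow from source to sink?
Maximum flow = 5

Max flow: 5

Flow assignment:
  0 → 1: 5/18
  1 → 2: 5/11
  2 → 3: 5/5
  3 → 4: 5/17
  4 → 5: 5/16
  5 → 6: 5/10
  6 → 7: 5/6
  7 → 8: 5/16
  8 → 11: 5/9
  11 → 12: 5/14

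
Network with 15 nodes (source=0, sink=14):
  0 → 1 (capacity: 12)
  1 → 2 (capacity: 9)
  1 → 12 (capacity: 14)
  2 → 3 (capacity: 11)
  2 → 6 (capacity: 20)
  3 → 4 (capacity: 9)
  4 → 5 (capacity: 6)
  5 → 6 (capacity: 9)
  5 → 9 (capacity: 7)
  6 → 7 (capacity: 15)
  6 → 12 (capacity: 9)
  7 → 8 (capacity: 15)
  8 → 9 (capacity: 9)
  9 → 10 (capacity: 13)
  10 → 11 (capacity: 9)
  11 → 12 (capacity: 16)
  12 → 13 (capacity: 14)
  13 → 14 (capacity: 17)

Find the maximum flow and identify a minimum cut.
Max flow = 12, Min cut edges: (0,1)

Maximum flow: 12
Minimum cut: (0,1)
Partition: S = [0], T = [1, 2, 3, 4, 5, 6, 7, 8, 9, 10, 11, 12, 13, 14]

Max-flow min-cut theorem verified: both equal 12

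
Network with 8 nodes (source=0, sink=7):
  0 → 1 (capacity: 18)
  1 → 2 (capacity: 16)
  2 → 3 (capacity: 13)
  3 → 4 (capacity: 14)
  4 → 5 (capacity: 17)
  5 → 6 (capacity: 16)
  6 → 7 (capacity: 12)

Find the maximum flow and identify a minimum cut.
Max flow = 12, Min cut edges: (6,7)

Maximum flow: 12
Minimum cut: (6,7)
Partition: S = [0, 1, 2, 3, 4, 5, 6], T = [7]

Max-flow min-cut theorem verified: both equal 12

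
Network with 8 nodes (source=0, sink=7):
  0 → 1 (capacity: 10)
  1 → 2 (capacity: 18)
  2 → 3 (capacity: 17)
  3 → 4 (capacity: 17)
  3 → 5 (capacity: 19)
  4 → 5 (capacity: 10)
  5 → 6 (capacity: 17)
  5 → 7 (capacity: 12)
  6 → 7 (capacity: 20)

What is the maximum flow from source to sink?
Maximum flow = 10

Max flow: 10

Flow assignment:
  0 → 1: 10/10
  1 → 2: 10/18
  2 → 3: 10/17
  3 → 5: 10/19
  5 → 7: 10/12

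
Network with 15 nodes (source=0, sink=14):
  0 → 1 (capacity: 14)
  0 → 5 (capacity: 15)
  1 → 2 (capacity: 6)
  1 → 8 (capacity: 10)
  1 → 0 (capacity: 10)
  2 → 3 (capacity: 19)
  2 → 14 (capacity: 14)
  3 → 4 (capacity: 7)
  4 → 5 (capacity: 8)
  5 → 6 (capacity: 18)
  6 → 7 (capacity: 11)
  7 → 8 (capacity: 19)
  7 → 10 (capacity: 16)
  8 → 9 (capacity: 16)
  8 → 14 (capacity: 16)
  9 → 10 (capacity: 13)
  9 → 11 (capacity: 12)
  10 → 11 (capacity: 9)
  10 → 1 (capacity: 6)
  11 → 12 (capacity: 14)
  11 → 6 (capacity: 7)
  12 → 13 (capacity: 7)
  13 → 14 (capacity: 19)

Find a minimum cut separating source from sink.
Min cut value = 25, edges: (0,1), (6,7)

Min cut value: 25
Partition: S = [0, 3, 4, 5, 6], T = [1, 2, 7, 8, 9, 10, 11, 12, 13, 14]
Cut edges: (0,1), (6,7)

By max-flow min-cut theorem, max flow = min cut = 25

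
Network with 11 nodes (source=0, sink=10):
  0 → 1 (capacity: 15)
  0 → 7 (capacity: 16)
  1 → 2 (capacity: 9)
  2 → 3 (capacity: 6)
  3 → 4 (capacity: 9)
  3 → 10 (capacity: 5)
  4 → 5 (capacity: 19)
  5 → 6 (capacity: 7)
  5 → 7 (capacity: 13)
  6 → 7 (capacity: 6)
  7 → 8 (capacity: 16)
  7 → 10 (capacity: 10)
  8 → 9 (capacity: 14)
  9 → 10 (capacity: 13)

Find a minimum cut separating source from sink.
Min cut value = 22, edges: (0,7), (2,3)

Min cut value: 22
Partition: S = [0, 1, 2], T = [3, 4, 5, 6, 7, 8, 9, 10]
Cut edges: (0,7), (2,3)

By max-flow min-cut theorem, max flow = min cut = 22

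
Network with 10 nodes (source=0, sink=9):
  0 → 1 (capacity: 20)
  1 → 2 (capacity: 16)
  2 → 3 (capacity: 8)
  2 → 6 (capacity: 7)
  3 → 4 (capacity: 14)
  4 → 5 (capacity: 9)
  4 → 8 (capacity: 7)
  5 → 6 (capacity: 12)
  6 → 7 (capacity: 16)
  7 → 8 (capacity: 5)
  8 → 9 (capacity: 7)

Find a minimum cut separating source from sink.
Min cut value = 7, edges: (8,9)

Min cut value: 7
Partition: S = [0, 1, 2, 3, 4, 5, 6, 7, 8], T = [9]
Cut edges: (8,9)

By max-flow min-cut theorem, max flow = min cut = 7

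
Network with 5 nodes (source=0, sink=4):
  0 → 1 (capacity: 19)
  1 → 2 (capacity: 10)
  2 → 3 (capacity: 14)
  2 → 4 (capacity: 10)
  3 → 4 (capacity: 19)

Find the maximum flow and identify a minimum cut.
Max flow = 10, Min cut edges: (1,2)

Maximum flow: 10
Minimum cut: (1,2)
Partition: S = [0, 1], T = [2, 3, 4]

Max-flow min-cut theorem verified: both equal 10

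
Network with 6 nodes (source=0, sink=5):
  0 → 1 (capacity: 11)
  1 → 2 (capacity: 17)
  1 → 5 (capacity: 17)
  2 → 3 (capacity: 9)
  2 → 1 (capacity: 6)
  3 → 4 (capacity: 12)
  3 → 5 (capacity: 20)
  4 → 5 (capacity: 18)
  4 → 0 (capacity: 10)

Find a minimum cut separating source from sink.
Min cut value = 11, edges: (0,1)

Min cut value: 11
Partition: S = [0], T = [1, 2, 3, 4, 5]
Cut edges: (0,1)

By max-flow min-cut theorem, max flow = min cut = 11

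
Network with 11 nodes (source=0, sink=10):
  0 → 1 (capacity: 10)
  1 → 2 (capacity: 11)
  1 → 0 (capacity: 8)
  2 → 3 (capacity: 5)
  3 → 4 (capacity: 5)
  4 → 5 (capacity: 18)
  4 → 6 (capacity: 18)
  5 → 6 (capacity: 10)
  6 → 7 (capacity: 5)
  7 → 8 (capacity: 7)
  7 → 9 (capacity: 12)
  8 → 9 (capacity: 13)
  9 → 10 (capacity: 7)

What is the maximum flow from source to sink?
Maximum flow = 5

Max flow: 5

Flow assignment:
  0 → 1: 5/10
  1 → 2: 5/11
  2 → 3: 5/5
  3 → 4: 5/5
  4 → 6: 5/18
  6 → 7: 5/5
  7 → 9: 5/12
  9 → 10: 5/7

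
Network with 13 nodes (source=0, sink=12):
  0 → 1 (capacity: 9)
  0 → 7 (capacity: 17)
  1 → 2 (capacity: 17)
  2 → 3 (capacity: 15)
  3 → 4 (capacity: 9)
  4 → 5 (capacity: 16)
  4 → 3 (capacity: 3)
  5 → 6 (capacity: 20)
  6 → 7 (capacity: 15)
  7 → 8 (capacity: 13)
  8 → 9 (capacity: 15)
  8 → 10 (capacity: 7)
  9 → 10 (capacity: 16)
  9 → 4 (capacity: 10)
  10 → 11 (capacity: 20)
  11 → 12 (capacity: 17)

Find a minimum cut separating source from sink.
Min cut value = 13, edges: (7,8)

Min cut value: 13
Partition: S = [0, 1, 2, 3, 4, 5, 6, 7], T = [8, 9, 10, 11, 12]
Cut edges: (7,8)

By max-flow min-cut theorem, max flow = min cut = 13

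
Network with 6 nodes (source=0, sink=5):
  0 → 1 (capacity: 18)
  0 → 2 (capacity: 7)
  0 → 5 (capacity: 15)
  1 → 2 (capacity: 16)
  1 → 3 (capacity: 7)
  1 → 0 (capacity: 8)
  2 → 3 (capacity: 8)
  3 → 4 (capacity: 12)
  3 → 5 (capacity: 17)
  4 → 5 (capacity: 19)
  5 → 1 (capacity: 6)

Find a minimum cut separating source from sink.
Min cut value = 30, edges: (0,5), (1,3), (2,3)

Min cut value: 30
Partition: S = [0, 1, 2], T = [3, 4, 5]
Cut edges: (0,5), (1,3), (2,3)

By max-flow min-cut theorem, max flow = min cut = 30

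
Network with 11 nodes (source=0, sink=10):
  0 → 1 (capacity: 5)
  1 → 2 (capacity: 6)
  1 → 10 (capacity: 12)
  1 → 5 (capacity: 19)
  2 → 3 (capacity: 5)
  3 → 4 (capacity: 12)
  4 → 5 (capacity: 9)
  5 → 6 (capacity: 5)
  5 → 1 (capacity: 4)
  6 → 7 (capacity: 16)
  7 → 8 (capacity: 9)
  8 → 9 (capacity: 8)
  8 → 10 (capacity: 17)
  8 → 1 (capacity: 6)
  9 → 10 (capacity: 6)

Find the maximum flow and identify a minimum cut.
Max flow = 5, Min cut edges: (0,1)

Maximum flow: 5
Minimum cut: (0,1)
Partition: S = [0], T = [1, 2, 3, 4, 5, 6, 7, 8, 9, 10]

Max-flow min-cut theorem verified: both equal 5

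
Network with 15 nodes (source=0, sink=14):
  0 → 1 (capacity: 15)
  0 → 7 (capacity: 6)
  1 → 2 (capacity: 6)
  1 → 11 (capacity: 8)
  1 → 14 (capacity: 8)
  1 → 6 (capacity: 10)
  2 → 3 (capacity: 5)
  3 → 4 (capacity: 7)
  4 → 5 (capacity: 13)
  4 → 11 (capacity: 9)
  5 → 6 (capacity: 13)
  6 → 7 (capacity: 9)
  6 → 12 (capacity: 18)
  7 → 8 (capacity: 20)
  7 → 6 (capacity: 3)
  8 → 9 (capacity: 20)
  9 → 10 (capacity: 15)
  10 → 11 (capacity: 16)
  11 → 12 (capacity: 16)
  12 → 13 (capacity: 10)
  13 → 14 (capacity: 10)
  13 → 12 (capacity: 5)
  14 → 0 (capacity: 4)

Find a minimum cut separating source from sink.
Min cut value = 18, edges: (1,14), (13,14)

Min cut value: 18
Partition: S = [0, 1, 2, 3, 4, 5, 6, 7, 8, 9, 10, 11, 12, 13], T = [14]
Cut edges: (1,14), (13,14)

By max-flow min-cut theorem, max flow = min cut = 18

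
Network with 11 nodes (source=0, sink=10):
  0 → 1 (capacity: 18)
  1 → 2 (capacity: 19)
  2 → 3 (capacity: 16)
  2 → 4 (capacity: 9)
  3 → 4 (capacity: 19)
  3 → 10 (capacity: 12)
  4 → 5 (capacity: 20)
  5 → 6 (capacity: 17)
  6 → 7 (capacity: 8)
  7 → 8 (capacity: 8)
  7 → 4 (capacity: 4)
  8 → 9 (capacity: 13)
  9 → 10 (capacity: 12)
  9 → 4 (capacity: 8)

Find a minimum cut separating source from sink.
Min cut value = 18, edges: (0,1)

Min cut value: 18
Partition: S = [0], T = [1, 2, 3, 4, 5, 6, 7, 8, 9, 10]
Cut edges: (0,1)

By max-flow min-cut theorem, max flow = min cut = 18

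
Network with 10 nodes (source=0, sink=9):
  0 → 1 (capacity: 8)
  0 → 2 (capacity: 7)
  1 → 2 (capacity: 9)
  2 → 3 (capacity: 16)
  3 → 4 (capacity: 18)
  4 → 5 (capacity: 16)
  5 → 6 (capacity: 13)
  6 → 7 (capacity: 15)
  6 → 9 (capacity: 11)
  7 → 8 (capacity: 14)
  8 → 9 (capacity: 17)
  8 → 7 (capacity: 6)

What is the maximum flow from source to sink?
Maximum flow = 13

Max flow: 13

Flow assignment:
  0 → 1: 8/8
  0 → 2: 5/7
  1 → 2: 8/9
  2 → 3: 13/16
  3 → 4: 13/18
  4 → 5: 13/16
  5 → 6: 13/13
  6 → 7: 2/15
  6 → 9: 11/11
  7 → 8: 2/14
  8 → 9: 2/17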